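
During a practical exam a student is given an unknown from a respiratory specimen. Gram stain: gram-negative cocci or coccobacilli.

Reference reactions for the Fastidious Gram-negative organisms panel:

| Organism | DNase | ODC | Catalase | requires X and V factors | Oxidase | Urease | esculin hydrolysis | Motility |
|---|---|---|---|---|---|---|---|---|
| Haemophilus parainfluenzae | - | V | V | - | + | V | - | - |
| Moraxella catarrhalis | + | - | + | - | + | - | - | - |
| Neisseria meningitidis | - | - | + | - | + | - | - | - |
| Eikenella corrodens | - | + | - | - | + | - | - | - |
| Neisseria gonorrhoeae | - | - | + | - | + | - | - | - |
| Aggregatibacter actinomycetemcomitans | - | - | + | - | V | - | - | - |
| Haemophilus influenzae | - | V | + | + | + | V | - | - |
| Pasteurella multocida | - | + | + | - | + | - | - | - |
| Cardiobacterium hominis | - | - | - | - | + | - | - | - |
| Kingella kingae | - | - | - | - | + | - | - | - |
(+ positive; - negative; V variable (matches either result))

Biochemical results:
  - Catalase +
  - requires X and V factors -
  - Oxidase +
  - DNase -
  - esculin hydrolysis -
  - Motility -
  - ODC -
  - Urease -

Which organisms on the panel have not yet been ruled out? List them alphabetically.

requires X and V factors -: excludes Haemophilus influenzae — 9 left.
DNase -: excludes Moraxella catarrhalis — 8 left.
esculin hydrolysis -: all 8 remaining candidates are consistent.
Motility -: all 8 remaining candidates are consistent.
Catalase +: excludes Eikenella corrodens, Cardiobacterium hominis, Kingella kingae — 5 left.
Urease -: all 5 remaining candidates are consistent.
Oxidase +: all 5 remaining candidates are consistent.
ODC -: excludes Pasteurella multocida — 4 left.

Aggregatibacter actinomycetemcomitans, Haemophilus parainfluenzae, Neisseria gonorrhoeae, Neisseria meningitidis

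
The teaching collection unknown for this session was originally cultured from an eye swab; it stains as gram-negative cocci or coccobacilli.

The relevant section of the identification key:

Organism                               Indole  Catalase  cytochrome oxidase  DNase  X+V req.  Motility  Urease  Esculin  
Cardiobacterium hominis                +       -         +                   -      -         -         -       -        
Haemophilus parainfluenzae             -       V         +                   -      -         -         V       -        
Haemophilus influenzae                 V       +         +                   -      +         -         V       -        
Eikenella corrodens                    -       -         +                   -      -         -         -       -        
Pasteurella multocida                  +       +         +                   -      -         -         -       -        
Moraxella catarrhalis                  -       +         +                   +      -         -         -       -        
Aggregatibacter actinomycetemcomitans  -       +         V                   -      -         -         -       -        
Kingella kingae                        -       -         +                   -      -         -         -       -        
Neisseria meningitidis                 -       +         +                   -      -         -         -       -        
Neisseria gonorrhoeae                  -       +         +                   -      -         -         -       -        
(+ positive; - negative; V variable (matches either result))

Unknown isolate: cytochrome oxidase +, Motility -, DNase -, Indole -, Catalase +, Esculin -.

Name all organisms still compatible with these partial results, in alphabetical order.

Aggregatibacter actinomycetemcomitans, Haemophilus influenzae, Haemophilus parainfluenzae, Neisseria gonorrhoeae, Neisseria meningitidis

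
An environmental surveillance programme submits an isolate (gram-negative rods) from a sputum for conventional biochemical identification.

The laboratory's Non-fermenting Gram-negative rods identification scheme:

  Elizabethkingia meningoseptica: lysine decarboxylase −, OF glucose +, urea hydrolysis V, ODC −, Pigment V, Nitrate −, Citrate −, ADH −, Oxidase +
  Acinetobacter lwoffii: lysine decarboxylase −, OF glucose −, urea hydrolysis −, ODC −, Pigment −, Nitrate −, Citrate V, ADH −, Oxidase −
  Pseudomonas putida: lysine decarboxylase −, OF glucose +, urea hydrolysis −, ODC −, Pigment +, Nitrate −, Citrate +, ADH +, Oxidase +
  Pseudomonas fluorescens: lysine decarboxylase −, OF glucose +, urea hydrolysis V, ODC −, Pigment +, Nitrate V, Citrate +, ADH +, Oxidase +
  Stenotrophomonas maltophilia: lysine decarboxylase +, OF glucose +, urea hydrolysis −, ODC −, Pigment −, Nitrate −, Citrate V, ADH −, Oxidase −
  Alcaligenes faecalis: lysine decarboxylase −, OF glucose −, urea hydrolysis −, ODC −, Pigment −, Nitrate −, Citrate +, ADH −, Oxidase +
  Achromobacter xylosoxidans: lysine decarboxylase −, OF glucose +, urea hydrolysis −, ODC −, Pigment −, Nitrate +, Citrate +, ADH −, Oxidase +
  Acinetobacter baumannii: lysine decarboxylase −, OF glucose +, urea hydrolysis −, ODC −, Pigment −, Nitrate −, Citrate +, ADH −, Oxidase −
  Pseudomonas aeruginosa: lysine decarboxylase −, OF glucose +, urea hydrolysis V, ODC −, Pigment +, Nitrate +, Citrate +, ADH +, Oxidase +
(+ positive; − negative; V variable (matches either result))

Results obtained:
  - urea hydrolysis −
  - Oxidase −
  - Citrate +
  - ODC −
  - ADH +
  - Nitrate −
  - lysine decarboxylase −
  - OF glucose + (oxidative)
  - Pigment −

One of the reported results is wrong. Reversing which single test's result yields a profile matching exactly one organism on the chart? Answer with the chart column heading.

ADH

As reported, no row in the chart matches all 9 reactions.
Reversing Nitrate → still no organism matches.
Reversing urea hydrolysis → still no organism matches.
Reversing OF glucose → still no organism matches.
Reversing Oxidase → still no organism matches.
Reversing ADH (to −) → unique match: Acinetobacter baumannii.
Reversing lysine decarboxylase → still no organism matches.
Reversing Citrate → still no organism matches.
Reversing ODC → still no organism matches.
Reversing Pigment → still no organism matches.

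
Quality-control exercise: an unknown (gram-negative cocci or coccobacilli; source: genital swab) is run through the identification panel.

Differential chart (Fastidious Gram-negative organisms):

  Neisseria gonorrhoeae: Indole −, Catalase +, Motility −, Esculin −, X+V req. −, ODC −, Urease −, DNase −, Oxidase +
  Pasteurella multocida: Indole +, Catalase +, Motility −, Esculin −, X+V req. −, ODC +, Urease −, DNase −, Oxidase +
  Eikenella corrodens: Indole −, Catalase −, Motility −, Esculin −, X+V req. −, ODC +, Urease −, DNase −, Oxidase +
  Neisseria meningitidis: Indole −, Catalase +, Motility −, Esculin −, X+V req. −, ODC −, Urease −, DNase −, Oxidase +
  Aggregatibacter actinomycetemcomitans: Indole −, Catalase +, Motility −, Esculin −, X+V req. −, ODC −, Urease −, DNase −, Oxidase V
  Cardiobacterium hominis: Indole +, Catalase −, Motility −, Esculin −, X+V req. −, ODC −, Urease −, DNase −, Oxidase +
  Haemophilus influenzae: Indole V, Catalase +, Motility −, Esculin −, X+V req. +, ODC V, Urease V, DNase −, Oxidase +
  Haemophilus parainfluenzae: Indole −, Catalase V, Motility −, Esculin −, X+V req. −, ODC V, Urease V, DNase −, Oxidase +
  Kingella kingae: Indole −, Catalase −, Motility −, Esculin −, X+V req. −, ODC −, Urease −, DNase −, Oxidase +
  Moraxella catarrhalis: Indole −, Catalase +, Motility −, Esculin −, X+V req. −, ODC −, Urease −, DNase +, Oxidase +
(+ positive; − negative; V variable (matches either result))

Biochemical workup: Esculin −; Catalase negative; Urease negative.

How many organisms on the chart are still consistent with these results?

4

Urease −: all 10 remaining candidates are consistent.
Esculin −: all 10 remaining candidates are consistent.
Catalase −: excludes 6 organisms — 4 left.
Still consistent: Cardiobacterium hominis, Eikenella corrodens, Haemophilus parainfluenzae, Kingella kingae.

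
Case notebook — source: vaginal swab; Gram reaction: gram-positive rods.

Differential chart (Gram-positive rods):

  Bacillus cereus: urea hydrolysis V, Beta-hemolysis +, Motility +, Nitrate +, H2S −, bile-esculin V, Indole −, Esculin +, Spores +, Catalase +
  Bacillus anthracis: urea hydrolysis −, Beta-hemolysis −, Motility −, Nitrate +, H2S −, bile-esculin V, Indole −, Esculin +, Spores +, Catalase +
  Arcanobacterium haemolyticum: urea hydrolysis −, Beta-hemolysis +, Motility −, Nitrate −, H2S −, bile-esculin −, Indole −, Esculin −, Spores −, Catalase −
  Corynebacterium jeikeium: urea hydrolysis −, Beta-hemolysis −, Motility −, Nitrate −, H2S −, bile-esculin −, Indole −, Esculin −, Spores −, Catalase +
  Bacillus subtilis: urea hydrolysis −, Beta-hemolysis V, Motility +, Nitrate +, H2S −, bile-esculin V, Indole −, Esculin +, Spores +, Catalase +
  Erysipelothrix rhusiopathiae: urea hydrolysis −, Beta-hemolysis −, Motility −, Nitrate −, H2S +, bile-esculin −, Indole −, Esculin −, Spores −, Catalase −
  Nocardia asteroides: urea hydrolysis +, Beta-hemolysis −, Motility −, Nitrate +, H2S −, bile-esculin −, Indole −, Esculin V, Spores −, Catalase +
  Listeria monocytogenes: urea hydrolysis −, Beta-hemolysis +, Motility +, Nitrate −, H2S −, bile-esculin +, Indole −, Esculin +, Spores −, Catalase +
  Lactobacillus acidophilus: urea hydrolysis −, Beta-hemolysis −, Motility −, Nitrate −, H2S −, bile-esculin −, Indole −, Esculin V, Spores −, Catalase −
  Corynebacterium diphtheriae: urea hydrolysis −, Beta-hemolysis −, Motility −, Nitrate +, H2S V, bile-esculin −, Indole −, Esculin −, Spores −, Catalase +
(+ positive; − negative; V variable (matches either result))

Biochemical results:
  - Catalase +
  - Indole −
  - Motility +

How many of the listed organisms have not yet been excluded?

Indole −: all 10 remaining candidates are consistent.
Motility +: excludes 7 organisms — 3 left.
Catalase +: all 3 remaining candidates are consistent.
Still consistent: Bacillus cereus, Bacillus subtilis, Listeria monocytogenes.

3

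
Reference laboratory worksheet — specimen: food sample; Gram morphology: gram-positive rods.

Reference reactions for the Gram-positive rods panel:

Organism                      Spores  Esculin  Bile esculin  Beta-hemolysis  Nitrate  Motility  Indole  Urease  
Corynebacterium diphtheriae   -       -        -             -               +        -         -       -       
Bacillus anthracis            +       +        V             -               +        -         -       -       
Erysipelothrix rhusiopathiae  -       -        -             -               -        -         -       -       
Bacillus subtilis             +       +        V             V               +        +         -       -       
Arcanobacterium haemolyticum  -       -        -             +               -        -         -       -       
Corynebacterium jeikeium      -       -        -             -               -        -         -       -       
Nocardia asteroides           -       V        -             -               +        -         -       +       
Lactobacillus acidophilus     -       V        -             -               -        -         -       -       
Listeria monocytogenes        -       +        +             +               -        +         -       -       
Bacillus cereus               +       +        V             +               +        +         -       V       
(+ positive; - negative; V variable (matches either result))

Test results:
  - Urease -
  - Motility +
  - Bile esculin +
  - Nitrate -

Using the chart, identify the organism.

Listeria monocytogenes

Bile esculin +: excludes 6 organisms — 4 left.
Motility +: excludes Bacillus anthracis — 3 left.
Urease -: all 3 remaining candidates are consistent.
Nitrate -: excludes Bacillus subtilis, Bacillus cereus — 1 left.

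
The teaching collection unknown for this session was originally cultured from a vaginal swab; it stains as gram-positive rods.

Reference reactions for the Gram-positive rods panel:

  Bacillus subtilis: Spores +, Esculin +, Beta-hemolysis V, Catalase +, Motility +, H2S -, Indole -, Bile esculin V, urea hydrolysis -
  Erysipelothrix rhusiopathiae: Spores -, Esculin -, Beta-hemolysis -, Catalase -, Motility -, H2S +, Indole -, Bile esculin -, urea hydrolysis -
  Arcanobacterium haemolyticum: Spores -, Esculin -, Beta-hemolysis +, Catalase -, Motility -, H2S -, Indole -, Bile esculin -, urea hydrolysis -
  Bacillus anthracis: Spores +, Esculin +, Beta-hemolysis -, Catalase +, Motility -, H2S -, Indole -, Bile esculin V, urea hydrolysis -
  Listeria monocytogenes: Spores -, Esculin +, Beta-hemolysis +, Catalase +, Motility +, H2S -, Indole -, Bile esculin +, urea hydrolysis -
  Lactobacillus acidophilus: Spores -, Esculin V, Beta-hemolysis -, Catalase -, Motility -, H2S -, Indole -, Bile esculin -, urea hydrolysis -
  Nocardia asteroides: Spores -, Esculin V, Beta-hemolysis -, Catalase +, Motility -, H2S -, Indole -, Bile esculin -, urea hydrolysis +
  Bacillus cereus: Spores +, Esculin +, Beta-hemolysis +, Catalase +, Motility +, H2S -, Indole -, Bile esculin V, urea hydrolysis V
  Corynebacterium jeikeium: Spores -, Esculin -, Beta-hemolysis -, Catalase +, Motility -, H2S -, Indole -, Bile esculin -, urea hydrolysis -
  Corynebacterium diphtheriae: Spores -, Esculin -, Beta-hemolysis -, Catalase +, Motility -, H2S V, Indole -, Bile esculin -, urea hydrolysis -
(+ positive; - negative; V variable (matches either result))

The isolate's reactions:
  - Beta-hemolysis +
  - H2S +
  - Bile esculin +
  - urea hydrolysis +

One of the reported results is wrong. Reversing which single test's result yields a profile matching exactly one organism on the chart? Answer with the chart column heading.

H2S

As reported, no row in the chart matches all 4 reactions.
Reversing urea hydrolysis → still no organism matches.
Reversing H2S (to -) → unique match: Bacillus cereus.
Reversing Bile esculin → still no organism matches.
Reversing Beta-hemolysis → still no organism matches.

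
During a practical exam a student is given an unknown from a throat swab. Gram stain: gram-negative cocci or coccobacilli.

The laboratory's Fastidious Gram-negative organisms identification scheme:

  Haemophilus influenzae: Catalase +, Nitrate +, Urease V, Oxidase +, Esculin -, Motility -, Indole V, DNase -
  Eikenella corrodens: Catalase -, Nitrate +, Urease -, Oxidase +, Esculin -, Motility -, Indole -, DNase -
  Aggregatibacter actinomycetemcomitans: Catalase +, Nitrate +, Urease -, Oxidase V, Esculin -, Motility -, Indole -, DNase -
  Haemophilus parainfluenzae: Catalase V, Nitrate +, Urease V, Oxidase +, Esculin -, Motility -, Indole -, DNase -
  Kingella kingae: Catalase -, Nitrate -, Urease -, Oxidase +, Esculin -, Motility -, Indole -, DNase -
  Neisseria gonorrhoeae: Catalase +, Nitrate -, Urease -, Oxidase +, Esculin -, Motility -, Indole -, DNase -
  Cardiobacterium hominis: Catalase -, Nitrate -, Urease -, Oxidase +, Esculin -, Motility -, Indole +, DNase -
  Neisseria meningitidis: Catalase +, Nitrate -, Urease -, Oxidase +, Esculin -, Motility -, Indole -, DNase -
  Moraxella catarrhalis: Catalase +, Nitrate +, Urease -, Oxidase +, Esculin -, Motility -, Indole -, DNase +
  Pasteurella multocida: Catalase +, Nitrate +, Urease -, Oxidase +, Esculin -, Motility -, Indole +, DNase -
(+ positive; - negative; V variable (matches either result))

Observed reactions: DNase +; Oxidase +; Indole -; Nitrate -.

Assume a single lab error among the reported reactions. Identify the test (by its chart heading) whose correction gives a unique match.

Nitrate

As reported, no row in the chart matches all 4 reactions.
Reversing DNase → 3 organisms match (not unique).
Reversing Oxidase → still no organism matches.
Reversing Indole → still no organism matches.
Reversing Nitrate (to +) → unique match: Moraxella catarrhalis.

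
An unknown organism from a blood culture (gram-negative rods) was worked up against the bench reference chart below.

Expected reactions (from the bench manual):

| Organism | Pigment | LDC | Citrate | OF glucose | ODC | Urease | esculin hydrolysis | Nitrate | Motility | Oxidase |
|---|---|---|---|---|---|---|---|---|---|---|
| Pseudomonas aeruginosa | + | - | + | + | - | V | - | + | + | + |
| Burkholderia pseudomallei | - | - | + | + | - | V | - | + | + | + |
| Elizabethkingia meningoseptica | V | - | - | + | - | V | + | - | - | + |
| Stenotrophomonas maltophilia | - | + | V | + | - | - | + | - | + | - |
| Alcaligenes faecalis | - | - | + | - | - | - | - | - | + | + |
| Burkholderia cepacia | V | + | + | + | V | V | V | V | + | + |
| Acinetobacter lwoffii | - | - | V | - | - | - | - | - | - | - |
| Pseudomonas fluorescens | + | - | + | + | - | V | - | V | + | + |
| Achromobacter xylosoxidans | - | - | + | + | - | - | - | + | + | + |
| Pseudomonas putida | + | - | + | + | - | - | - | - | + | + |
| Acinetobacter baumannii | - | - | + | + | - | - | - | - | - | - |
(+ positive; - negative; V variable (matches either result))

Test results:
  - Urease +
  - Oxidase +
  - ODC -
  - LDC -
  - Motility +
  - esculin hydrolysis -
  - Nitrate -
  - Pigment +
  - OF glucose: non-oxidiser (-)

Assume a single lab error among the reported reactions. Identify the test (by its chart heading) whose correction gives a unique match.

As reported, no row in the chart matches all 9 reactions.
Reversing Oxidase → still no organism matches.
Reversing esculin hydrolysis → still no organism matches.
Reversing Urease → still no organism matches.
Reversing Motility → still no organism matches.
Reversing ODC → still no organism matches.
Reversing LDC → still no organism matches.
Reversing OF glucose (to +) → unique match: Pseudomonas fluorescens.
Reversing Pigment → still no organism matches.
Reversing Nitrate → still no organism matches.

OF glucose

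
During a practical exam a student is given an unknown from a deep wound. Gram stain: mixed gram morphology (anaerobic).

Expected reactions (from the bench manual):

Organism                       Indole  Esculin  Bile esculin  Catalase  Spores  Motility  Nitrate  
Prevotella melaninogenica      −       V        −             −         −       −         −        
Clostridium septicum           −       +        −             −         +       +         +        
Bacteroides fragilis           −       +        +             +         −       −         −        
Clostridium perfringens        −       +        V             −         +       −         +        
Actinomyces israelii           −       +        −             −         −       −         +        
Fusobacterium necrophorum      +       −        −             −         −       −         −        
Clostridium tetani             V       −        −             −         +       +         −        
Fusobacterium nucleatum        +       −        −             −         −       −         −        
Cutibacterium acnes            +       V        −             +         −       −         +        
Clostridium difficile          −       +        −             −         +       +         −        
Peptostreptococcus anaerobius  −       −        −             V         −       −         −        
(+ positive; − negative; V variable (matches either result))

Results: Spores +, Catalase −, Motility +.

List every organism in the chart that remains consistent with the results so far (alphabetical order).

Catalase −: excludes Bacteroides fragilis, Cutibacterium acnes — 9 left.
Motility +: excludes 6 organisms — 3 left.
Spores +: all 3 remaining candidates are consistent.

Clostridium difficile, Clostridium septicum, Clostridium tetani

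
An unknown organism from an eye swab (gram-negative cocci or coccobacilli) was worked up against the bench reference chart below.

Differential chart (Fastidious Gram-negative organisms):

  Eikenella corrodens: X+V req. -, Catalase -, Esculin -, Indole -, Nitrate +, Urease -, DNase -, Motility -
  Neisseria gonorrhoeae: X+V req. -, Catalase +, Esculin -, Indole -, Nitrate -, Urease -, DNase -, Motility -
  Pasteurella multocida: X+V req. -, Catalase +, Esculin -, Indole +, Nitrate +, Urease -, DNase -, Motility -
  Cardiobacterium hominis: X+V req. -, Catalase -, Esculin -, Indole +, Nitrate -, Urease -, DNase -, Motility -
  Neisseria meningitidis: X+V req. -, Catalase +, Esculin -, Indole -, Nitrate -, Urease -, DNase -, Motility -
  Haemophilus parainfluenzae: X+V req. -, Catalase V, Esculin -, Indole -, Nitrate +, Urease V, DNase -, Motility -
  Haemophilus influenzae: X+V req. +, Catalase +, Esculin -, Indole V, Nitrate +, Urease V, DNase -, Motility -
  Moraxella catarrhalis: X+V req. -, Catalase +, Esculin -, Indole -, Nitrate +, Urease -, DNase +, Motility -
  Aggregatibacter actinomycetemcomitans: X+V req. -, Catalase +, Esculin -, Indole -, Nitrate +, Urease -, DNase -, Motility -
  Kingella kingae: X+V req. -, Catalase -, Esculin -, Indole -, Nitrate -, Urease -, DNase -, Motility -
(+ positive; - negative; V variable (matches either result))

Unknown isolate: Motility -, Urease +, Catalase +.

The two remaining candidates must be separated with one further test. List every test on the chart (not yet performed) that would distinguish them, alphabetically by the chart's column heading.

X+V req.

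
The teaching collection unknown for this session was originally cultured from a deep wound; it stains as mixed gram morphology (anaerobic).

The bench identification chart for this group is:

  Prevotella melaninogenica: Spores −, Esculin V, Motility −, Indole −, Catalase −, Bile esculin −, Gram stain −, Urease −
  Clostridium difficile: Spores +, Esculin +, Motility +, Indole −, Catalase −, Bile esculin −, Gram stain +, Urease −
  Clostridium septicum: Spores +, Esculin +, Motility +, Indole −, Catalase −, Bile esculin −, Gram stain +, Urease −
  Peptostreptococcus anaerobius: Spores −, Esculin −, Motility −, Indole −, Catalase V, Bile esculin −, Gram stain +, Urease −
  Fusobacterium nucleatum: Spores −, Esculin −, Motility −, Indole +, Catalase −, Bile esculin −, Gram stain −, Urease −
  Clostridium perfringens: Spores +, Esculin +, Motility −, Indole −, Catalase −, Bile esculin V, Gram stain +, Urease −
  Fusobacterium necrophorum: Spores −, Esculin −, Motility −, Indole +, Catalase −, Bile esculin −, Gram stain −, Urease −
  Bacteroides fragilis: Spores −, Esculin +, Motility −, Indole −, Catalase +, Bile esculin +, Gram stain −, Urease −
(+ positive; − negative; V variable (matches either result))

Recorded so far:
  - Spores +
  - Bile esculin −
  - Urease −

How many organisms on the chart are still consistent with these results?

Spores +: excludes 5 organisms — 3 left.
Urease −: all 3 remaining candidates are consistent.
Bile esculin −: all 3 remaining candidates are consistent.
Still consistent: Clostridium difficile, Clostridium perfringens, Clostridium septicum.

3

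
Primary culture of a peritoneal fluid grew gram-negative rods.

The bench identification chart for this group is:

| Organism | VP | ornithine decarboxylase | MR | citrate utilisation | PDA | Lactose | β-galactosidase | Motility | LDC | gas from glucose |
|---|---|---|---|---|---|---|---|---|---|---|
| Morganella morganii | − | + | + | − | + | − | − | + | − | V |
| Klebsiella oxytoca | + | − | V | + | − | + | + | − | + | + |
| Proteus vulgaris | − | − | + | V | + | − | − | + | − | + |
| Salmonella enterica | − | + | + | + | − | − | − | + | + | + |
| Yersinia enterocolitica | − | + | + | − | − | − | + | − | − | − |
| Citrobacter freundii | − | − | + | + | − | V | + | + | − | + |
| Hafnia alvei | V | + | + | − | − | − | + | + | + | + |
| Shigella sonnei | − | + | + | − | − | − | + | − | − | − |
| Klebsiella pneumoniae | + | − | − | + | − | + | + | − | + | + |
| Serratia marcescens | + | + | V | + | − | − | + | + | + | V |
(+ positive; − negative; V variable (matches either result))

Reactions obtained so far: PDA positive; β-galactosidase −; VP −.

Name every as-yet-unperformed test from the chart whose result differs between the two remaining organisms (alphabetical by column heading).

VP −: excludes Klebsiella oxytoca, Klebsiella pneumoniae, Serratia marcescens — 7 left.
PDA +: excludes 5 organisms — 2 left.
β-galactosidase −: all 2 remaining candidates are consistent.
Two candidates remain: Morganella morganii and Proteus vulgaris.
  ornithine decarboxylase: Morganella morganii +, Proteus vulgaris − — discriminates.
  MR: + vs + — same for both, does not separate.
  citrate utilisation: − vs V — variable for at least one, does not separate.
  Lactose: − vs − — same for both, does not separate.
  Motility: + vs + — same for both, does not separate.
  LDC: − vs − — same for both, does not separate.
  gas from glucose: V vs + — variable for at least one, does not separate.

ornithine decarboxylase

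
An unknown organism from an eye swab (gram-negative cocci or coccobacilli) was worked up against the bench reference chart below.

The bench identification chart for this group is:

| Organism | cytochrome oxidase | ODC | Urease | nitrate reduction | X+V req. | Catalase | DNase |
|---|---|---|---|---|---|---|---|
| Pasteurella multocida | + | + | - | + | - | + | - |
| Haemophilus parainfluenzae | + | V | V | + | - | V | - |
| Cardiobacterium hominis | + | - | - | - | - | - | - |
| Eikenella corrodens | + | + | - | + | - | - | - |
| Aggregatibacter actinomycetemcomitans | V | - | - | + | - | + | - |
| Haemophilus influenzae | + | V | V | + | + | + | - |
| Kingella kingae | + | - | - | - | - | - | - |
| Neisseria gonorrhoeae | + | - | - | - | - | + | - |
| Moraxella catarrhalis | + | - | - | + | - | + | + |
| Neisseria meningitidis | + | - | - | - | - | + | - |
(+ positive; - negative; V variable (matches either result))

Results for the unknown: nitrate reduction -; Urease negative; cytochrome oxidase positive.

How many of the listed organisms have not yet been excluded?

4

cytochrome oxidase +: all 10 remaining candidates are consistent.
nitrate reduction -: excludes 6 organisms — 4 left.
Urease -: all 4 remaining candidates are consistent.
Still consistent: Cardiobacterium hominis, Kingella kingae, Neisseria gonorrhoeae, Neisseria meningitidis.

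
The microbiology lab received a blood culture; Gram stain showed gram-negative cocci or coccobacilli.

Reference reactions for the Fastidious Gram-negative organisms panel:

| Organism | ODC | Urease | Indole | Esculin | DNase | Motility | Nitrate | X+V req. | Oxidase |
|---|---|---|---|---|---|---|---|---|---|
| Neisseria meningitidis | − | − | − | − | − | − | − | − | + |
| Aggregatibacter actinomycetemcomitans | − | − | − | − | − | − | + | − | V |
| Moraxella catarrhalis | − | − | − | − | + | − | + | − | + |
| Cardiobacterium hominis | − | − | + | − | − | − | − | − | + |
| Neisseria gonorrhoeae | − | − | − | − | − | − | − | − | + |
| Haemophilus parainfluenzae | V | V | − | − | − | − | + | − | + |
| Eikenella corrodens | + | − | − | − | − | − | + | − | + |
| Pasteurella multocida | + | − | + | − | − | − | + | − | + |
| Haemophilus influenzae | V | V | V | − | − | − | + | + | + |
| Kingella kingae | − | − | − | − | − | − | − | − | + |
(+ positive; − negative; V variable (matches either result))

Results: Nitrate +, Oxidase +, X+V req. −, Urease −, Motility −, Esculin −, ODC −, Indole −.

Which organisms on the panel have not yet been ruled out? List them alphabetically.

Oxidase +: all 10 remaining candidates are consistent.
Motility −: all 10 remaining candidates are consistent.
Indole −: excludes Cardiobacterium hominis, Pasteurella multocida — 8 left.
Urease −: all 8 remaining candidates are consistent.
ODC −: excludes Eikenella corrodens — 7 left.
Esculin −: all 7 remaining candidates are consistent.
Nitrate +: excludes Neisseria meningitidis, Neisseria gonorrhoeae, Kingella kingae — 4 left.
X+V req. −: excludes Haemophilus influenzae — 3 left.

Aggregatibacter actinomycetemcomitans, Haemophilus parainfluenzae, Moraxella catarrhalis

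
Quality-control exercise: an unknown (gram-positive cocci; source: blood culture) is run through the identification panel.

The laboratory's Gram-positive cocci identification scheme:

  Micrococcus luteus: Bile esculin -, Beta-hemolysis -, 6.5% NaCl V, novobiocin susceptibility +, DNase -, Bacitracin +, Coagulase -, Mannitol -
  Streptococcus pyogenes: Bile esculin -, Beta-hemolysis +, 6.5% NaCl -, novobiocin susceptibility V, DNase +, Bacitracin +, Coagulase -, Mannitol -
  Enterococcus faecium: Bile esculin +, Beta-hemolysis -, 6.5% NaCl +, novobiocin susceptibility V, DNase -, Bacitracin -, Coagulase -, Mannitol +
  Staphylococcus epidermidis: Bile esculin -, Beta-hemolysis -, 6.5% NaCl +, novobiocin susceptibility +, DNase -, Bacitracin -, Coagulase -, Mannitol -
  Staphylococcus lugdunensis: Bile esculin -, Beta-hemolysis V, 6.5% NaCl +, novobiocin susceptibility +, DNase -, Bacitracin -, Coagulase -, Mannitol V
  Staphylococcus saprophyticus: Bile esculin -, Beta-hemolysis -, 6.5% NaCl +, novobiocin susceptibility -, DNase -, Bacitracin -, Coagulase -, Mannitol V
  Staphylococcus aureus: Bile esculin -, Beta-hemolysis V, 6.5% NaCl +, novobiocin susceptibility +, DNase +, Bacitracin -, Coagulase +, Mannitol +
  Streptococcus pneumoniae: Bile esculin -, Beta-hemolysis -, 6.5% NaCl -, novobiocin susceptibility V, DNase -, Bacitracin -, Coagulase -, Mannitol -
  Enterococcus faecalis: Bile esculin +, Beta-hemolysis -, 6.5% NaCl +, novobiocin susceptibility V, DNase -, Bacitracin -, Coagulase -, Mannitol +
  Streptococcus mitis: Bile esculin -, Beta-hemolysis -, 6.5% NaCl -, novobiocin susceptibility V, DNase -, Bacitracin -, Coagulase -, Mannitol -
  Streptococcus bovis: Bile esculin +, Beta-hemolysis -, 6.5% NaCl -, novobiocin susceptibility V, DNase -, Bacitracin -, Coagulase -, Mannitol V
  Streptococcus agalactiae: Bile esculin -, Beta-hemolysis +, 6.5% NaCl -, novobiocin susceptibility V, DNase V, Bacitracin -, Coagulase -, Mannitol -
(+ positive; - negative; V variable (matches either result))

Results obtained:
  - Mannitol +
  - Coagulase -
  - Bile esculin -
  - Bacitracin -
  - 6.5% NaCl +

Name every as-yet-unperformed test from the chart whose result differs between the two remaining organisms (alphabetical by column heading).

Coagulase -: excludes Staphylococcus aureus — 11 left.
Bile esculin -: excludes Enterococcus faecium, Enterococcus faecalis, Streptococcus bovis — 8 left.
Bacitracin -: excludes Micrococcus luteus, Streptococcus pyogenes — 6 left.
6.5% NaCl +: excludes Streptococcus pneumoniae, Streptococcus mitis, Streptococcus agalactiae — 3 left.
Mannitol +: excludes Staphylococcus epidermidis — 2 left.
Two candidates remain: Staphylococcus lugdunensis and Staphylococcus saprophyticus.
  Beta-hemolysis: V vs - — variable for at least one, does not separate.
  novobiocin susceptibility: Staphylococcus lugdunensis +, Staphylococcus saprophyticus - — discriminates.
  DNase: - vs - — same for both, does not separate.

novobiocin susceptibility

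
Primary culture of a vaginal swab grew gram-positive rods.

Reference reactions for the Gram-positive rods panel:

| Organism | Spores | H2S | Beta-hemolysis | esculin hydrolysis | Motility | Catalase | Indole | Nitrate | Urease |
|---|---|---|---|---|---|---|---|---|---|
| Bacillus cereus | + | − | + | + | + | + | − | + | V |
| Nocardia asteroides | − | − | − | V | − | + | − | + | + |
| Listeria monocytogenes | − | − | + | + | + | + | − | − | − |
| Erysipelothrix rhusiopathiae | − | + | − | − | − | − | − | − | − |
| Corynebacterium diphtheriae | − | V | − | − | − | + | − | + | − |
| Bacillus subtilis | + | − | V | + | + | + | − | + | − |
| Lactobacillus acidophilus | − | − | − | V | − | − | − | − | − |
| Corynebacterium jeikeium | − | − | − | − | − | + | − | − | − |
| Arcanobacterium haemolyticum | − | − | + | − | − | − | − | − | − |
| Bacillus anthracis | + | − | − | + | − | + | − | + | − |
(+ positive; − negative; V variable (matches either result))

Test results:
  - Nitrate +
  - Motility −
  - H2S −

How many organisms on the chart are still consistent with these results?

3

Motility −: excludes Bacillus cereus, Listeria monocytogenes, Bacillus subtilis — 7 left.
Nitrate +: excludes Erysipelothrix rhusiopathiae, Lactobacillus acidophilus, Corynebacterium jeikeium, Arcanobacterium haemolyticum — 3 left.
H2S −: all 3 remaining candidates are consistent.
Still consistent: Bacillus anthracis, Corynebacterium diphtheriae, Nocardia asteroides.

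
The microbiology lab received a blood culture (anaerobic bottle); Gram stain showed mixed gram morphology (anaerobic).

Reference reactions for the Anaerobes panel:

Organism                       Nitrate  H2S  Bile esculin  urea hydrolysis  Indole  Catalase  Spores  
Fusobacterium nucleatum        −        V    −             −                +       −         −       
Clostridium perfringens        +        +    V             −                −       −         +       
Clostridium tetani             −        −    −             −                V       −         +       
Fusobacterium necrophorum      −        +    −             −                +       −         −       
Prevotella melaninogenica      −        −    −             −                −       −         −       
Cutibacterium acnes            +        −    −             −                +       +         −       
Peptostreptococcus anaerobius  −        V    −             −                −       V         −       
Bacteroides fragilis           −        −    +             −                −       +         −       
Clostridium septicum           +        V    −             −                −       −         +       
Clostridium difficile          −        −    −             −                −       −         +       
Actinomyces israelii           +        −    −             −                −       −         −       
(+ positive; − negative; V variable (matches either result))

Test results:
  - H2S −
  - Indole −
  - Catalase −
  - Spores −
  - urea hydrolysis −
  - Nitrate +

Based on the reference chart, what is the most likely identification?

urea hydrolysis −: all 11 remaining candidates are consistent.
H2S −: excludes Clostridium perfringens, Fusobacterium necrophorum — 9 left.
Catalase −: excludes Cutibacterium acnes, Bacteroides fragilis — 7 left.
Nitrate +: excludes 5 organisms — 2 left.
Spores −: excludes Clostridium septicum — 1 left.
Indole −: the one remaining candidate is consistent.

Actinomyces israelii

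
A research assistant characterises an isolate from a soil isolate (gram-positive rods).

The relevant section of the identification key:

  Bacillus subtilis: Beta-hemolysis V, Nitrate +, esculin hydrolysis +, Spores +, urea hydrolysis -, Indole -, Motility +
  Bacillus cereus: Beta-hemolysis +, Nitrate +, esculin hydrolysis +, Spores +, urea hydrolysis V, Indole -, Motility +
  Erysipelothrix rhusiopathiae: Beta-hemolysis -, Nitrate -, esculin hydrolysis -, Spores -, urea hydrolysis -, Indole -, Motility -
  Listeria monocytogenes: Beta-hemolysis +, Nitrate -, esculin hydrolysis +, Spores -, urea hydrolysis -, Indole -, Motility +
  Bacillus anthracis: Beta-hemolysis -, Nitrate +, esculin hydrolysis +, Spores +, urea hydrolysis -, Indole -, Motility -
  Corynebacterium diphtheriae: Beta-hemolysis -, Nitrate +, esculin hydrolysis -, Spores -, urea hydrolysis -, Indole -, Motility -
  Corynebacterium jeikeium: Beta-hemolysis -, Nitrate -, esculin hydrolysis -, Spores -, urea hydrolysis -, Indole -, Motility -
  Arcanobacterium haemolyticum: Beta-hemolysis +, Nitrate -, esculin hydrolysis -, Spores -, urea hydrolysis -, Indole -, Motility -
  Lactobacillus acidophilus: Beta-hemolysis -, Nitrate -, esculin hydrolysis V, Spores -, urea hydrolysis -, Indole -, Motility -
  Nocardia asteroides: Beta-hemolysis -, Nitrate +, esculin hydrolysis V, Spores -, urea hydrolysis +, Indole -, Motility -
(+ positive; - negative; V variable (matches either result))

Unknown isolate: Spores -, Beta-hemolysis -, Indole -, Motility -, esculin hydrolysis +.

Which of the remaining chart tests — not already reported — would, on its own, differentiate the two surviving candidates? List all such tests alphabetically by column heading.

Nitrate, urea hydrolysis

Motility -: excludes Bacillus subtilis, Bacillus cereus, Listeria monocytogenes — 7 left.
Indole -: all 7 remaining candidates are consistent.
Spores -: excludes Bacillus anthracis — 6 left.
Beta-hemolysis -: excludes Arcanobacterium haemolyticum — 5 left.
esculin hydrolysis +: excludes Erysipelothrix rhusiopathiae, Corynebacterium diphtheriae, Corynebacterium jeikeium — 2 left.
Two candidates remain: Lactobacillus acidophilus and Nocardia asteroides.
  Nitrate: Lactobacillus acidophilus -, Nocardia asteroides + — discriminates.
  urea hydrolysis: Lactobacillus acidophilus -, Nocardia asteroides + — discriminates.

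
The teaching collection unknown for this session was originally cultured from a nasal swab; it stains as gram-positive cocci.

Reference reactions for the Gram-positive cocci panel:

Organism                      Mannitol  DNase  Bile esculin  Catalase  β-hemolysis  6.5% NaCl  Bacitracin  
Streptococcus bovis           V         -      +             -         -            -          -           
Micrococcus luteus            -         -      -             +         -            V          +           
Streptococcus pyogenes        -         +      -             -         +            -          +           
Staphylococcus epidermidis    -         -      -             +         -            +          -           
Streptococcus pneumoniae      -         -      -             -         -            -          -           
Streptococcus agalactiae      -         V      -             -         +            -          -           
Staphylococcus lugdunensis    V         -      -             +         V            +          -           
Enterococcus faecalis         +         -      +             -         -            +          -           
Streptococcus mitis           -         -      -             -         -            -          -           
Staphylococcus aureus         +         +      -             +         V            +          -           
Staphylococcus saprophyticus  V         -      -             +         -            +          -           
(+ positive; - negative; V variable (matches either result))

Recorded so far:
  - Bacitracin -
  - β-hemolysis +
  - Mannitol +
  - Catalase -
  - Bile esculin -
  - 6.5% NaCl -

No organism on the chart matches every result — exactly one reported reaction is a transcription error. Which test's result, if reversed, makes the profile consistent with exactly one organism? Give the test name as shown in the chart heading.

As reported, no row in the chart matches all 6 reactions.
Reversing Mannitol (to -) → unique match: Streptococcus agalactiae.
Reversing 6.5% NaCl → still no organism matches.
Reversing β-hemolysis → still no organism matches.
Reversing Bacitracin → still no organism matches.
Reversing Bile esculin → still no organism matches.
Reversing Catalase → still no organism matches.

Mannitol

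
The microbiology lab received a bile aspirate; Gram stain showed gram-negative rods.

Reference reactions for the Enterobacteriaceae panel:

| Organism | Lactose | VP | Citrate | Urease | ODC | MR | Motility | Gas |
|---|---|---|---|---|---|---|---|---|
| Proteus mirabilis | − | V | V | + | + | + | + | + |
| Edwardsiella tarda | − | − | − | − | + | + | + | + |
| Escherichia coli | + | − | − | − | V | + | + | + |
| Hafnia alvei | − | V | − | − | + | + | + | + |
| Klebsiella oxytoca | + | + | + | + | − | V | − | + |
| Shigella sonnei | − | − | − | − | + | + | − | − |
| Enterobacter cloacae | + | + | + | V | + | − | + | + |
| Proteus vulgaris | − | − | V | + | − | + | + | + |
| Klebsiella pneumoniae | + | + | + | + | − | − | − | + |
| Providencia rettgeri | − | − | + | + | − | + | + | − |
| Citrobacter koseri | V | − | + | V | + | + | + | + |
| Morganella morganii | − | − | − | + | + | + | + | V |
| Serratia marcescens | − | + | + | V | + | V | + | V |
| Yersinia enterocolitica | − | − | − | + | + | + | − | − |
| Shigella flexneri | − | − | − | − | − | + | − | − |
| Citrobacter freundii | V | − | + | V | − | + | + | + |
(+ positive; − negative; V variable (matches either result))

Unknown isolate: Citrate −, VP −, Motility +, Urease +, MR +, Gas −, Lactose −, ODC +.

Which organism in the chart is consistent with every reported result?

VP −: excludes Klebsiella oxytoca, Enterobacter cloacae, Klebsiella pneumoniae, Serratia marcescens — 12 left.
Lactose −: excludes Escherichia coli — 11 left.
MR +: all 11 remaining candidates are consistent.
Gas −: excludes 6 organisms — 5 left.
Citrate −: excludes Providencia rettgeri — 4 left.
Motility +: excludes Shigella sonnei, Yersinia enterocolitica, Shigella flexneri — 1 left.
ODC +: the one remaining candidate is consistent.
Urease +: the one remaining candidate is consistent.

Morganella morganii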